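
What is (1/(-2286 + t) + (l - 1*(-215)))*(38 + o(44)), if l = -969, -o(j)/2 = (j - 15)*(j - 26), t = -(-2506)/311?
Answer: 268684527713/354220 ≈ 7.5852e+5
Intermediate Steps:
t = 2506/311 (t = -(-2506)/311 = -7*(-358/311) = 2506/311 ≈ 8.0579)
o(j) = -2*(-26 + j)*(-15 + j) (o(j) = -2*(j - 15)*(j - 26) = -2*(-15 + j)*(-26 + j) = -2*(-26 + j)*(-15 + j))
(1/(-2286 + t) + (l - 1*(-215)))*(38 + o(44)) = (1/(-2286 + 2506/311) + (-969 - 1*(-215)))*(38 + (-780 - 2*44² + 82*44)) = (1/(-708440/311) + (-969 + 215))*(38 + (-780 - 2*1936 + 3608)) = (-311/708440 - 754)*(38 + (-780 - 3872 + 3608)) = -534164071*(38 - 1044)/708440 = -534164071/708440*(-1006) = 268684527713/354220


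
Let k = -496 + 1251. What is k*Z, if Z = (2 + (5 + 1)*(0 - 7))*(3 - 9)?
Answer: 181200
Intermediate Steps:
k = 755
Z = 240 (Z = (2 + 6*(-7))*(-6) = (2 - 42)*(-6) = -40*(-6) = 240)
k*Z = 755*240 = 181200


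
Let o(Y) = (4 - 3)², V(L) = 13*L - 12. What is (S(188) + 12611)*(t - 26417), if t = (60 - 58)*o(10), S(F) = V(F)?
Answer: -397360845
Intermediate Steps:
V(L) = -12 + 13*L
S(F) = -12 + 13*F
o(Y) = 1 (o(Y) = 1² = 1)
t = 2 (t = (60 - 58)*1 = 2*1 = 2)
(S(188) + 12611)*(t - 26417) = ((-12 + 13*188) + 12611)*(2 - 26417) = ((-12 + 2444) + 12611)*(-26415) = (2432 + 12611)*(-26415) = 15043*(-26415) = -397360845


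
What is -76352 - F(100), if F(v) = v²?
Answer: -86352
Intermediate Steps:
-76352 - F(100) = -76352 - 1*100² = -76352 - 1*10000 = -76352 - 10000 = -86352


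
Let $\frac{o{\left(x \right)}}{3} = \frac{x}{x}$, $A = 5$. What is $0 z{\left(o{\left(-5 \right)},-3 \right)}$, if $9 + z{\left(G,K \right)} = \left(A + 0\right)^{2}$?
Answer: $0$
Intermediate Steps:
$o{\left(x \right)} = 3$ ($o{\left(x \right)} = 3 \frac{x}{x} = 3 \cdot 1 = 3$)
$z{\left(G,K \right)} = 16$ ($z{\left(G,K \right)} = -9 + \left(5 + 0\right)^{2} = -9 + 5^{2} = -9 + 25 = 16$)
$0 z{\left(o{\left(-5 \right)},-3 \right)} = 0 \cdot 16 = 0$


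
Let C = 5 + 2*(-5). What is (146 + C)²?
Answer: 19881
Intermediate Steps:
C = -5 (C = 5 - 10 = -5)
(146 + C)² = (146 - 5)² = 141² = 19881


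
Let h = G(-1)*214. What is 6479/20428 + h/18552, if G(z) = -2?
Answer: 13931903/47372532 ≈ 0.29409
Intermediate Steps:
h = -428 (h = -2*214 = -428)
6479/20428 + h/18552 = 6479/20428 - 428/18552 = 6479*(1/20428) - 428*1/18552 = 6479/20428 - 107/4638 = 13931903/47372532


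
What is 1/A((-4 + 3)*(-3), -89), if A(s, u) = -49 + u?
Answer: -1/138 ≈ -0.0072464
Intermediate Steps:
1/A((-4 + 3)*(-3), -89) = 1/(-49 - 89) = 1/(-138) = -1/138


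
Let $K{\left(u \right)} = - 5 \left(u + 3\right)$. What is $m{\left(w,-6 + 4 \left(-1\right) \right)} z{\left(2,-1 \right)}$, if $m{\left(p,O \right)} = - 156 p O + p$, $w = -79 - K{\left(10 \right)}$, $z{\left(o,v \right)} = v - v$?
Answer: $0$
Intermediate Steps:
$z{\left(o,v \right)} = 0$
$K{\left(u \right)} = -15 - 5 u$ ($K{\left(u \right)} = - 5 \left(3 + u\right) = -15 - 5 u$)
$w = -14$ ($w = -79 - \left(-15 - 50\right) = -79 - -65 = -79 + 65 = -14$)
$m{\left(p,O \right)} = p - 156 O p$ ($m{\left(p,O \right)} = - 156 O p + p = p - 156 O p$)
$m{\left(w,-6 + 4 \left(-1\right) \right)} z{\left(2,-1 \right)} = - 14 \left(1 - 156 \left(-6 + 4 \left(-1\right)\right)\right) 0 = - 14 \left(1 - 156 \left(-6 - 4\right)\right) 0 = - 14 \left(1 - -1560\right) 0 = - 14 \left(1 + 1560\right) 0 = \left(-14\right) 1561 \cdot 0 = \left(-21854\right) 0 = 0$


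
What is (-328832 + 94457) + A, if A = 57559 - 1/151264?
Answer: -26745895425/151264 ≈ -1.7682e+5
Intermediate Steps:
A = 8706604575/151264 (A = 57559 - 1*1/151264 = 57559 - 1/151264 = 8706604575/151264 ≈ 57559.)
(-328832 + 94457) + A = (-328832 + 94457) + 8706604575/151264 = -234375 + 8706604575/151264 = -26745895425/151264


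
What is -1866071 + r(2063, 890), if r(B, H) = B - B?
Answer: -1866071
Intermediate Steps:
r(B, H) = 0
-1866071 + r(2063, 890) = -1866071 + 0 = -1866071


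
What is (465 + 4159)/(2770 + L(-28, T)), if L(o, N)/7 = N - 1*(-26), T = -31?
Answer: 4624/2735 ≈ 1.6907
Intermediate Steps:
L(o, N) = 182 + 7*N (L(o, N) = 7*(N - 1*(-26)) = 7*(N + 26) = 7*(26 + N) = 182 + 7*N)
(465 + 4159)/(2770 + L(-28, T)) = (465 + 4159)/(2770 + (182 + 7*(-31))) = 4624/(2770 + (182 - 217)) = 4624/(2770 - 35) = 4624/2735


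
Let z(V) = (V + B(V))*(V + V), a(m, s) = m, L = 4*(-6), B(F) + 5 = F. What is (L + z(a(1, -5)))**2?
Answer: 900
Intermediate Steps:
B(F) = -5 + F
L = -24
z(V) = 2*V*(-5 + 2*V) (z(V) = (V + (-5 + V))*(V + V) = (-5 + 2*V)*(2*V) = 2*V*(-5 + 2*V))
(L + z(a(1, -5)))**2 = (-24 + 2*1*(-5 + 2*1))**2 = (-24 + 2*1*(-5 + 2))**2 = (-24 + 2*1*(-3))**2 = (-24 - 6)**2 = (-30)**2 = 900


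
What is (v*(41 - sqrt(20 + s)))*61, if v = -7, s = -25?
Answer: -17507 + 427*I*sqrt(5) ≈ -17507.0 + 954.8*I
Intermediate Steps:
(v*(41 - sqrt(20 + s)))*61 = -7*(41 - sqrt(20 - 25))*61 = -7*(41 - sqrt(-5))*61 = -7*(41 - I*sqrt(5))*61 = (-287 + 7*I*sqrt(5))*61 = -17507 + 427*I*sqrt(5)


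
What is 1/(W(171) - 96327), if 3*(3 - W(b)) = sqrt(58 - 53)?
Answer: -866916/83504816779 + 3*sqrt(5)/83504816779 ≈ -1.0382e-5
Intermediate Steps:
W(b) = 3 - sqrt(5)/3 (W(b) = 3 - sqrt(58 - 53)/3 = 3 - sqrt(5)/3)
1/(W(171) - 96327) = 1/((3 - sqrt(5)/3) - 96327) = 1/(-96324 - sqrt(5)/3)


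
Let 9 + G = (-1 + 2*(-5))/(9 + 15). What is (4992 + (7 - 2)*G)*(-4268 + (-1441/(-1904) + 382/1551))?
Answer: -1495384891231169/70874496 ≈ -2.1099e+7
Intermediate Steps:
G = -227/24 (G = -9 + (-1 + 2*(-5))/(9 + 15) = -9 + (-1 - 10)/24 = -9 - 11*1/24 = -9 - 11/24 = -227/24 ≈ -9.4583)
(4992 + (7 - 2)*G)*(-4268 + (-1441/(-1904) + 382/1551)) = (4992 + (7 - 2)*(-227/24))*(-4268 + (-1441/(-1904) + 382/1551)) = (4992 + 5*(-227/24))*(-4268 + (-1441*(-1/1904) + 382*(1/1551))) = (4992 - 1135/24)*(-4268 + (1441/1904 + 382/1551)) = 118673*(-4268 + 2962319/2953104)/24 = (118673/24)*(-12600885553/2953104) = -1495384891231169/70874496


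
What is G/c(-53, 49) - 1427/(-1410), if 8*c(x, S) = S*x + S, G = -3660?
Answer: 11230199/898170 ≈ 12.503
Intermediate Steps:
c(x, S) = S/8 + S*x/8 (c(x, S) = (S*x + S)/8 = (S + S*x)/8 = S/8 + S*x/8)
G/c(-53, 49) - 1427/(-1410) = -3660*8/(49*(1 - 53)) - 1427/(-1410) = -3660/((1/8)*49*(-52)) - 1427*(-1/1410) = -3660/(-637/2) + 1427/1410 = -3660*(-2/637) + 1427/1410 = 7320/637 + 1427/1410 = 11230199/898170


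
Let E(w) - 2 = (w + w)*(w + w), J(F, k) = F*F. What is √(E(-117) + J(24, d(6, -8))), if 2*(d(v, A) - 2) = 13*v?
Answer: √55334 ≈ 235.23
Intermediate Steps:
d(v, A) = 2 + 13*v/2 (d(v, A) = 2 + (13*v)/2 = 2 + 13*v/2)
J(F, k) = F²
E(w) = 2 + 4*w² (E(w) = 2 + (w + w)*(w + w) = 2 + (2*w)*(2*w) = 2 + 4*w²)
√(E(-117) + J(24, d(6, -8))) = √((2 + 4*(-117)²) + 24²) = √((2 + 4*13689) + 576) = √((2 + 54756) + 576) = √(54758 + 576) = √55334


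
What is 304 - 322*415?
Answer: -133326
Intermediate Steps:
304 - 322*415 = 304 - 133630 = -133326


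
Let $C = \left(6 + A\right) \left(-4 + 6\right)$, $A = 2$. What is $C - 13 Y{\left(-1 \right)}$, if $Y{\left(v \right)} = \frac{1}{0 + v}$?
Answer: $29$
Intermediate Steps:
$Y{\left(v \right)} = \frac{1}{v}$
$C = 16$ ($C = \left(6 + 2\right) \left(-4 + 6\right) = 8 \cdot 2 = 16$)
$C - 13 Y{\left(-1 \right)} = 16 - \frac{13}{-1} = 16 - -13 = 16 + 13 = 29$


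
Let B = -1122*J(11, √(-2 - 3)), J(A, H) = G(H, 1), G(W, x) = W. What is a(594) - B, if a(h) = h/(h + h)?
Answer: ½ + 1122*I*√5 ≈ 0.5 + 2508.9*I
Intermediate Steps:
J(A, H) = H
B = -1122*I*√5 (B = -1122*√(-2 - 3) = -1122*I*√5 ≈ -2508.9*I)
a(h) = ½ (a(h) = h/((2*h)) = (1/(2*h))*h = ½)
a(594) - B = ½ - (-1122)*I*√5 = ½ + 1122*I*√5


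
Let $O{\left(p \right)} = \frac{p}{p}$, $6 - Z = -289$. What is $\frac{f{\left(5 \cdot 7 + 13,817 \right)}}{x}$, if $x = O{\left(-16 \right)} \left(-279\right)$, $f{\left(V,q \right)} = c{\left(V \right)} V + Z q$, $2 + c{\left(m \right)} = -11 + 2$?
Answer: $- \frac{240487}{279} \approx -861.96$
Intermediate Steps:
$c{\left(m \right)} = -11$ ($c{\left(m \right)} = -2 + \left(-11 + 2\right) = -2 - 9 = -11$)
$Z = 295$ ($Z = 6 - -289 = 6 + 289 = 295$)
$O{\left(p \right)} = 1$
$f{\left(V,q \right)} = - 11 V + 295 q$
$x = -279$ ($x = 1 \left(-279\right) = -279$)
$\frac{f{\left(5 \cdot 7 + 13,817 \right)}}{x} = \frac{- 11 \left(5 \cdot 7 + 13\right) + 295 \cdot 817}{-279} = \left(- 11 \left(35 + 13\right) + 241015\right) \left(- \frac{1}{279}\right) = \left(\left(-11\right) 48 + 241015\right) \left(- \frac{1}{279}\right) = \left(-528 + 241015\right) \left(- \frac{1}{279}\right) = 240487 \left(- \frac{1}{279}\right) = - \frac{240487}{279}$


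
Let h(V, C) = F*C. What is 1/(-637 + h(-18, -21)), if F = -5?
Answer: -1/532 ≈ -0.0018797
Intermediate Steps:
h(V, C) = -5*C
1/(-637 + h(-18, -21)) = 1/(-637 - 5*(-21)) = 1/(-637 + 105) = 1/(-532) = -1/532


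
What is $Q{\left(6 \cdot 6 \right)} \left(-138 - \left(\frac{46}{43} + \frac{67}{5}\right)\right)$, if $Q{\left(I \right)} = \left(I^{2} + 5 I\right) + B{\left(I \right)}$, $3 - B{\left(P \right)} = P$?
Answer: $- \frac{47302983}{215} \approx -2.2001 \cdot 10^{5}$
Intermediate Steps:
$B{\left(P \right)} = 3 - P$
$Q{\left(I \right)} = 3 + I^{2} + 4 I$ ($Q{\left(I \right)} = \left(I^{2} + 5 I\right) - \left(-3 + I\right) = 3 + I^{2} + 4 I$)
$Q{\left(6 \cdot 6 \right)} \left(-138 - \left(\frac{46}{43} + \frac{67}{5}\right)\right) = \left(3 + \left(6 \cdot 6\right)^{2} + 4 \cdot 6 \cdot 6\right) \left(-138 - \left(\frac{46}{43} + \frac{67}{5}\right)\right) = \left(3 + 36^{2} + 4 \cdot 36\right) \left(-138 - \frac{3111}{215}\right) = \left(3 + 1296 + 144\right) \left(-138 - \frac{3111}{215}\right) = 1443 \left(-138 - \frac{3111}{215}\right) = 1443 \left(- \frac{32781}{215}\right) = - \frac{47302983}{215}$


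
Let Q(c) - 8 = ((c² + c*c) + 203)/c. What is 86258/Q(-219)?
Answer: -18890502/94373 ≈ -200.17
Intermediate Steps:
Q(c) = 8 + (203 + 2*c²)/c (Q(c) = 8 + ((c² + c*c) + 203)/c = 8 + ((c² + c²) + 203)/c = 8 + (2*c² + 203)/c = 8 + (203 + 2*c²)/c)
86258/Q(-219) = 86258/(8 + 2*(-219) + 203/(-219)) = 86258/(8 - 438 + 203*(-1/219)) = 86258/(8 - 438 - 203/219) = 86258/(-94373/219) = 86258*(-219/94373) = -18890502/94373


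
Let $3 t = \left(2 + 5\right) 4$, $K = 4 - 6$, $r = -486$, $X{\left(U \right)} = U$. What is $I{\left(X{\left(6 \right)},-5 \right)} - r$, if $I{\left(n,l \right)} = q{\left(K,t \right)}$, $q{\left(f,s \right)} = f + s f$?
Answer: $\frac{1396}{3} \approx 465.33$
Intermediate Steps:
$K = -2$ ($K = 4 - 6 = -2$)
$t = \frac{28}{3}$ ($t = \frac{\left(2 + 5\right) 4}{3} = \frac{7 \cdot 4}{3} = \frac{1}{3} \cdot 28 = \frac{28}{3} \approx 9.3333$)
$q{\left(f,s \right)} = f + f s$
$I{\left(n,l \right)} = - \frac{62}{3}$ ($I{\left(n,l \right)} = - 2 \left(1 + \frac{28}{3}\right) = \left(-2\right) \frac{31}{3} = - \frac{62}{3}$)
$I{\left(X{\left(6 \right)},-5 \right)} - r = - \frac{62}{3} - -486 = - \frac{62}{3} + 486 = \frac{1396}{3}$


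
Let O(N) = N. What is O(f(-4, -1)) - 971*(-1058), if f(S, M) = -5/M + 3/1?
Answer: 1027326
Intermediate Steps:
f(S, M) = 3 - 5/M (f(S, M) = -5/M + 3*1 = -5/M + 3 = 3 - 5/M)
O(f(-4, -1)) - 971*(-1058) = (3 - 5/(-1)) - 971*(-1058) = (3 - 5*(-1)) + 1027318 = (3 + 5) + 1027318 = 8 + 1027318 = 1027326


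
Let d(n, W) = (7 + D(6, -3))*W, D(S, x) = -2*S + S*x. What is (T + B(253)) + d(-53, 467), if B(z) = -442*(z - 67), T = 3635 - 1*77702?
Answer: -167020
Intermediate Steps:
T = -74067 (T = 3635 - 77702 = -74067)
B(z) = 29614 - 442*z (B(z) = -442*(-67 + z) = 29614 - 442*z)
d(n, W) = -23*W (d(n, W) = (7 + 6*(-2 - 3))*W = (7 + 6*(-5))*W = (7 - 30)*W = -23*W)
(T + B(253)) + d(-53, 467) = (-74067 + (29614 - 442*253)) - 23*467 = (-74067 + (29614 - 111826)) - 10741 = (-74067 - 82212) - 10741 = -156279 - 10741 = -167020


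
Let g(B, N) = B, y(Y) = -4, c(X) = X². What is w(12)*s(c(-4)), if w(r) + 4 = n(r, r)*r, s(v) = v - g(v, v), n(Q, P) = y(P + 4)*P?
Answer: 0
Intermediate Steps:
n(Q, P) = -4*P
s(v) = 0 (s(v) = v - v = 0)
w(r) = -4 - 4*r² (w(r) = -4 + (-4*r)*r = -4 - 4*r²)
w(12)*s(c(-4)) = (-4 - 4*12²)*0 = (-4 - 4*144)*0 = (-4 - 576)*0 = -580*0 = 0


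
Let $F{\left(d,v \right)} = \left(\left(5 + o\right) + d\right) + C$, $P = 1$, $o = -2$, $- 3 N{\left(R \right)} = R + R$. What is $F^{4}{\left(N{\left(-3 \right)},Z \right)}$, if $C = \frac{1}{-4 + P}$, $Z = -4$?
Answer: $\frac{38416}{81} \approx 474.27$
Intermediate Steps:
$N{\left(R \right)} = - \frac{2 R}{3}$ ($N{\left(R \right)} = - \frac{R + R}{3} = - \frac{2 R}{3}$)
$C = - \frac{1}{3}$ ($C = \frac{1}{-4 + 1} = \frac{1}{-3} = - \frac{1}{3} \approx -0.33333$)
$F{\left(d,v \right)} = \frac{8}{3} + d$ ($F{\left(d,v \right)} = \left(\left(5 - 2\right) + d\right) - \frac{1}{3} = \left(3 + d\right) - \frac{1}{3} = \frac{8}{3} + d$)
$F^{4}{\left(N{\left(-3 \right)},Z \right)} = \left(\frac{8}{3} - -2\right)^{4} = \left(\frac{8}{3} + 2\right)^{4} = \left(\frac{14}{3}\right)^{4} = \frac{38416}{81}$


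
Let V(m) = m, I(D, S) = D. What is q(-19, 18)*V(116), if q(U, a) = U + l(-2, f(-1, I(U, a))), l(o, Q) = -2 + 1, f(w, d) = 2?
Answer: -2320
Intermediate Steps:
l(o, Q) = -1
q(U, a) = -1 + U (q(U, a) = U - 1 = -1 + U)
q(-19, 18)*V(116) = (-1 - 19)*116 = -20*116 = -2320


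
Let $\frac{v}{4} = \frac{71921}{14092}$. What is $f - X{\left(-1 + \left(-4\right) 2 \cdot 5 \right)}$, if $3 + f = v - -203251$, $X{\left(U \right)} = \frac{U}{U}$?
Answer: $\frac{716111102}{3523} \approx 2.0327 \cdot 10^{5}$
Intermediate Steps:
$v = \frac{71921}{3523}$ ($v = 4 \cdot \frac{71921}{14092} = \frac{71921}{3523} \approx 20.415$)
$X{\left(U \right)} = 1$
$f = \frac{716114625}{3523}$ ($f = -3 + \left(\frac{71921}{3523} - -203251\right) = -3 + \left(\frac{71921}{3523} + 203251\right) = -3 + \frac{716125194}{3523} = \frac{716114625}{3523} \approx 2.0327 \cdot 10^{5}$)
$f - X{\left(-1 + \left(-4\right) 2 \cdot 5 \right)} = \frac{716114625}{3523} - 1 = \frac{716111102}{3523}$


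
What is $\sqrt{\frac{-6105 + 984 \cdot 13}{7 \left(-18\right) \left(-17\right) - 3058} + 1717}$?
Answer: $\frac{\sqrt{358633465}}{458} \approx 41.349$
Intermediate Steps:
$\sqrt{\frac{-6105 + 984 \cdot 13}{7 \left(-18\right) \left(-17\right) - 3058} + 1717} = \sqrt{\frac{-6105 + 12792}{\left(-126\right) \left(-17\right) - 3058} + 1717} = \sqrt{\frac{6687}{2142 - 3058} + 1717} = \sqrt{\frac{6687}{-916} + 1717} = \sqrt{6687 \left(- \frac{1}{916}\right) + 1717} = \sqrt{- \frac{6687}{916} + 1717} = \sqrt{\frac{1566085}{916}} = \frac{\sqrt{358633465}}{458}$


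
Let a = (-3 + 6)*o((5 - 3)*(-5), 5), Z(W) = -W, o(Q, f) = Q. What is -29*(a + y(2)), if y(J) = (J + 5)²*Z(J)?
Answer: 3712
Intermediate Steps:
a = -30 (a = (-3 + 6)*((5 - 3)*(-5)) = 3*(2*(-5)) = 3*(-10) = -30)
y(J) = -J*(5 + J)² (y(J) = (J + 5)²*(-J) = (5 + J)²*(-J) = -J*(5 + J)²)
-29*(a + y(2)) = -29*(-30 - 1*2*(5 + 2)²) = -29*(-30 - 1*2*7²) = -29*(-30 - 1*2*49) = -29*(-30 - 98) = -29*(-128) = 3712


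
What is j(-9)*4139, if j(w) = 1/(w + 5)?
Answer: -4139/4 ≈ -1034.8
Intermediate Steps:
j(w) = 1/(5 + w)
j(-9)*4139 = 4139/(5 - 9) = 4139/(-4) = -1/4*4139 = -4139/4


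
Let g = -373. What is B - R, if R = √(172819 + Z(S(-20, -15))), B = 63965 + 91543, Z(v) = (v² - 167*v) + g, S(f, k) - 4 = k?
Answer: 155508 - 2*√43601 ≈ 1.5509e+5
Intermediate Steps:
S(f, k) = 4 + k
Z(v) = -373 + v² - 167*v (Z(v) = (v² - 167*v) - 373 = -373 + v² - 167*v)
B = 155508
R = 2*√43601 (R = √(172819 + (-373 + (4 - 15)² - 167*(4 - 15))) = √(172819 + (-373 + (-11)² - 167*(-11))) = √(172819 + (-373 + 121 + 1837)) = √(172819 + 1585) = √174404 = 2*√43601 ≈ 417.62)
B - R = 155508 - 2*√43601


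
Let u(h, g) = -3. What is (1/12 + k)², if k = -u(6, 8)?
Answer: 1369/144 ≈ 9.5069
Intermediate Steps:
k = 3 (k = -1*(-3) = 3)
(1/12 + k)² = (1/12 + 3)² = (37/12)² = 1369/144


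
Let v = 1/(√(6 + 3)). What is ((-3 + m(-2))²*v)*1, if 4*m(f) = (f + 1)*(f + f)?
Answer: 4/3 ≈ 1.3333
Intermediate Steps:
m(f) = f*(1 + f)/2 (m(f) = ((f + 1)*(f + f))/4 = ((1 + f)*(2*f))/4 = (2*f*(1 + f))/4 = f*(1 + f)/2)
v = ⅓ (v = 1/(√9) = 1/3 = ⅓ ≈ 0.33333)
((-3 + m(-2))²*v)*1 = ((-3 + (½)*(-2)*(1 - 2))²*(⅓))*1 = ((-3 + (½)*(-2)*(-1))²*(⅓))*1 = ((-3 + 1)²*(⅓))*1 = ((-2)²*(⅓))*1 = (4*(⅓))*1 = (4/3)*1 = 4/3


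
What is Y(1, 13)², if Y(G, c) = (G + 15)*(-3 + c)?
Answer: 25600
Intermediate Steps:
Y(G, c) = (-3 + c)*(15 + G) (Y(G, c) = (15 + G)*(-3 + c) = (-3 + c)*(15 + G))
Y(1, 13)² = (-45 - 3*1 + 15*13 + 1*13)² = (-45 - 3 + 195 + 13)² = 160² = 25600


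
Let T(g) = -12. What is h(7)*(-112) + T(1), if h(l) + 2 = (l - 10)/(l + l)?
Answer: 236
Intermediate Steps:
h(l) = -2 + (-10 + l)/(2*l) (h(l) = -2 + (l - 10)/(l + l) = -2 + (-10 + l)/((2*l)) = -2 + (-10 + l)*(1/(2*l)) = -2 + (-10 + l)/(2*l))
h(7)*(-112) + T(1) = (-3/2 - 5/7)*(-112) - 12 = -31/14*(-112) - 12 = 248 - 12 = 236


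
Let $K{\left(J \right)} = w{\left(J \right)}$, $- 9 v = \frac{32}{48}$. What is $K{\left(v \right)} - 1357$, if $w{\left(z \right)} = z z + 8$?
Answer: $- \frac{983417}{729} \approx -1349.0$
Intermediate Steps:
$v = - \frac{2}{27}$ ($v = - \frac{32 \cdot \frac{1}{48}}{9} = \left(- \frac{1}{9}\right) \frac{2}{3} = - \frac{2}{27} \approx -0.074074$)
$w{\left(z \right)} = 8 + z^{2}$ ($w{\left(z \right)} = z^{2} + 8 = 8 + z^{2}$)
$K{\left(J \right)} = 8 + J^{2}$
$K{\left(v \right)} - 1357 = \left(8 + \left(- \frac{2}{27}\right)^{2}\right) - 1357 = \left(8 + \frac{4}{729}\right) - 1357 = \frac{5836}{729} - 1357 = - \frac{983417}{729}$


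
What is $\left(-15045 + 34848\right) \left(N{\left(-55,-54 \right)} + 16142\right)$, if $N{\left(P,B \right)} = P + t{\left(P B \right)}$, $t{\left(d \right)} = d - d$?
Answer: $318570861$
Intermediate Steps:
$t{\left(d \right)} = 0$
$N{\left(P,B \right)} = P$ ($N{\left(P,B \right)} = P + 0 = P$)
$\left(-15045 + 34848\right) \left(N{\left(-55,-54 \right)} + 16142\right) = \left(-15045 + 34848\right) \left(-55 + 16142\right) = 19803 \cdot 16087 = 318570861$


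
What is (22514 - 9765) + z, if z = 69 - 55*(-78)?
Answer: 17108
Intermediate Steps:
z = 4359 (z = 69 + 4290 = 4359)
(22514 - 9765) + z = (22514 - 9765) + 4359 = 12749 + 4359 = 17108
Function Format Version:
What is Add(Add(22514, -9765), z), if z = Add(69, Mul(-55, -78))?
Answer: 17108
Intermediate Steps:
z = 4359 (z = Add(69, 4290) = 4359)
Add(Add(22514, -9765), z) = Add(Add(22514, -9765), 4359) = Add(12749, 4359) = 17108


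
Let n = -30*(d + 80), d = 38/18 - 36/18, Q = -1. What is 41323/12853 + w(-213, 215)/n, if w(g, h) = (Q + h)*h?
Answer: -147616076/9267013 ≈ -15.929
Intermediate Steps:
d = 1/9 (d = 38*(1/18) - 36*1/18 = 19/9 - 2 = 1/9 ≈ 0.11111)
n = -7210/3 (n = -30*(1/9 + 80) = -30*721/9 = -7210/3 ≈ -2403.3)
w(g, h) = h*(-1 + h) (w(g, h) = (-1 + h)*h = h*(-1 + h))
41323/12853 + w(-213, 215)/n = 41323/12853 + (215*(-1 + 215))/(-7210/3) = 41323*(1/12853) + (215*214)*(-3/7210) = 41323/12853 + 46010*(-3/7210) = 41323/12853 - 13803/721 = -147616076/9267013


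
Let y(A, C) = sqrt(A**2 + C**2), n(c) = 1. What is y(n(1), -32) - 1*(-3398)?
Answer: 3398 + 5*sqrt(41) ≈ 3430.0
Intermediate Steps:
y(n(1), -32) - 1*(-3398) = sqrt(1**2 + (-32)**2) - 1*(-3398) = sqrt(1 + 1024) + 3398 = sqrt(1025) + 3398 = 5*sqrt(41) + 3398 = 3398 + 5*sqrt(41)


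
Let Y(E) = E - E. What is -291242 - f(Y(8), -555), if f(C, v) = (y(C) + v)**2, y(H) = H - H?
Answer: -599267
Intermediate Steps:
y(H) = 0
Y(E) = 0
f(C, v) = v**2 (f(C, v) = (0 + v)**2 = v**2)
-291242 - f(Y(8), -555) = -291242 - 1*(-555)**2 = -291242 - 1*308025 = -291242 - 308025 = -599267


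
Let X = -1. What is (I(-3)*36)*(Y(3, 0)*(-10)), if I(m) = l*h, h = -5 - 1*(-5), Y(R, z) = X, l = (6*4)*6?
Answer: 0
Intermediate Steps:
l = 144 (l = 24*6 = 144)
Y(R, z) = -1
h = 0 (h = -5 + 5 = 0)
I(m) = 0 (I(m) = 144*0 = 0)
(I(-3)*36)*(Y(3, 0)*(-10)) = (0*36)*(-1*(-10)) = 0*10 = 0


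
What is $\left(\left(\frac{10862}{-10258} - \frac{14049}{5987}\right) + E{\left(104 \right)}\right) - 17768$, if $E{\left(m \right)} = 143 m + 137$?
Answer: $- \frac{84826076875}{30707323} \approx -2762.4$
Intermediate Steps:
$E{\left(m \right)} = 137 + 143 m$
$\left(\left(\frac{10862}{-10258} - \frac{14049}{5987}\right) + E{\left(104 \right)}\right) - 17768 = \left(\left(\frac{10862}{-10258} - \frac{14049}{5987}\right) + \left(137 + 143 \cdot 104\right)\right) - 17768 = \left(\left(10862 \left(- \frac{1}{10258}\right) - \frac{14049}{5987}\right) + \left(137 + 14872\right)\right) - 17768 = \left(\left(- \frac{5431}{5129} - \frac{14049}{5987}\right) + 15009\right) - 17768 = \left(- \frac{104572718}{30707323} + 15009\right) - 17768 = \frac{460781638189}{30707323} - 17768 = - \frac{84826076875}{30707323}$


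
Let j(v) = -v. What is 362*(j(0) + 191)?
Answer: 69142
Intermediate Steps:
362*(j(0) + 191) = 362*(-1*0 + 191) = 362*(0 + 191) = 362*191 = 69142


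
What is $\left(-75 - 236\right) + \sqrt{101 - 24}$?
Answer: $-311 + \sqrt{77} \approx -302.23$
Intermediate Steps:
$\left(-75 - 236\right) + \sqrt{101 - 24} = -311 + \sqrt{77}$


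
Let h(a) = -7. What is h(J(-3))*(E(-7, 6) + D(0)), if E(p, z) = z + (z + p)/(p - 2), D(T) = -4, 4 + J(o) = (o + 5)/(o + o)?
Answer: -133/9 ≈ -14.778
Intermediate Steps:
J(o) = -4 + (5 + o)/(2*o) (J(o) = -4 + (o + 5)/(o + o) = -4 + (5 + o)/((2*o)) = -4 + (5 + o)*(1/(2*o)) = -4 + (5 + o)/(2*o))
E(p, z) = z + (p + z)/(-2 + p)
h(J(-3))*(E(-7, 6) + D(0)) = -7*((-7 - 1*6 - 7*6)/(-2 - 7) - 4) = -7*((-7 - 6 - 42)/(-9) - 4) = -7*(-⅑*(-55) - 4) = -7*(55/9 - 4) = -7*19/9 = -133/9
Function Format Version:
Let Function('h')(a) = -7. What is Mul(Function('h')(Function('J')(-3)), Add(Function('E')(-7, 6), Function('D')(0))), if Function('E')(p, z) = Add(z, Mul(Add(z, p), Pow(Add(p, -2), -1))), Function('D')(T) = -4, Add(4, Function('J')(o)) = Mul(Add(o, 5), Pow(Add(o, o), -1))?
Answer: Rational(-133, 9) ≈ -14.778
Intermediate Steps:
Function('J')(o) = Add(-4, Mul(Rational(1, 2), Pow(o, -1), Add(5, o))) (Function('J')(o) = Add(-4, Mul(Add(o, 5), Pow(Add(o, o), -1))) = Add(-4, Mul(Add(5, o), Pow(Mul(2, o), -1))) = Add(-4, Mul(Add(5, o), Mul(Rational(1, 2), Pow(o, -1)))) = Add(-4, Mul(Rational(1, 2), Pow(o, -1), Add(5, o))))
Function('E')(p, z) = Add(z, Mul(Pow(Add(-2, p), -1), Add(p, z))) (Function('E')(p, z) = Add(z, Mul(Add(p, z), Pow(Add(-2, p), -1))) = Add(z, Mul(Pow(Add(-2, p), -1), Add(p, z))))
Mul(Function('h')(Function('J')(-3)), Add(Function('E')(-7, 6), Function('D')(0))) = Mul(-7, Add(Mul(Pow(Add(-2, -7), -1), Add(-7, Mul(-1, 6), Mul(-7, 6))), -4)) = Mul(-7, Add(Mul(Pow(-9, -1), Add(-7, -6, -42)), -4)) = Mul(-7, Add(Mul(Rational(-1, 9), -55), -4)) = Mul(-7, Add(Rational(55, 9), -4)) = Mul(-7, Rational(19, 9)) = Rational(-133, 9)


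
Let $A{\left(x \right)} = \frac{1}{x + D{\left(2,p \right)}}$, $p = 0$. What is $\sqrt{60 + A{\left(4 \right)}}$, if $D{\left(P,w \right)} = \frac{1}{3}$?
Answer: $\frac{3 \sqrt{1131}}{13} \approx 7.7608$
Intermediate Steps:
$D{\left(P,w \right)} = \frac{1}{3}$
$A{\left(x \right)} = \frac{1}{\frac{1}{3} + x}$ ($A{\left(x \right)} = \frac{1}{x + \frac{1}{3}} = \frac{1}{\frac{1}{3} + x}$)
$\sqrt{60 + A{\left(4 \right)}} = \sqrt{60 + \frac{3}{1 + 3 \cdot 4}} = \sqrt{60 + \frac{3}{1 + 12}} = \sqrt{60 + \frac{3}{13}} = \sqrt{\frac{783}{13}} = \frac{3 \sqrt{1131}}{13}$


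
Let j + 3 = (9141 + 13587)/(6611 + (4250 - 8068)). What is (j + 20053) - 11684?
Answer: 7796322/931 ≈ 8374.1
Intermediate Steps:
j = 4783/931 (j = -3 + (9141 + 13587)/(6611 + (4250 - 8068)) = -3 + 22728/(6611 - 3818) = -3 + 22728/2793 = -3 + 22728*(1/2793) = -3 + 7576/931 = 4783/931 ≈ 5.1375)
(j + 20053) - 11684 = (4783/931 + 20053) - 11684 = 18674126/931 - 11684 = 7796322/931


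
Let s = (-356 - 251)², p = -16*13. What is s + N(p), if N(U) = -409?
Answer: 368040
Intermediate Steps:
p = -208
s = 368449 (s = (-607)² = 368449)
s + N(p) = 368449 - 409 = 368040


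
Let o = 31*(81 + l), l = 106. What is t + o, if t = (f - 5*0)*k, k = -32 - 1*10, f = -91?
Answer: 9619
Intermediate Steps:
k = -42 (k = -32 - 10 = -42)
o = 5797 (o = 31*(81 + 106) = 31*187 = 5797)
t = 3822 (t = (-91 - 5*0)*(-42) = (-91 + 0)*(-42) = -91*(-42) = 3822)
t + o = 3822 + 5797 = 9619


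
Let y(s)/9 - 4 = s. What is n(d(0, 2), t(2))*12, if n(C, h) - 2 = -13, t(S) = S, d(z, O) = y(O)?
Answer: -132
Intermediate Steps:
y(s) = 36 + 9*s
d(z, O) = 36 + 9*O
n(C, h) = -11 (n(C, h) = 2 - 13 = -11)
n(d(0, 2), t(2))*12 = -11*12 = -132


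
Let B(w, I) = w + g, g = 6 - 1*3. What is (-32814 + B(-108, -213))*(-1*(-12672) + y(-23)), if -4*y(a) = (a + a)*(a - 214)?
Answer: -654857667/2 ≈ -3.2743e+8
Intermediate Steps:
g = 3 (g = 6 - 3 = 3)
B(w, I) = 3 + w (B(w, I) = w + 3 = 3 + w)
y(a) = -a*(-214 + a)/2 (y(a) = -(a + a)*(a - 214)/4 = -2*a*(-214 + a)/4 = -a*(-214 + a)/2)
(-32814 + B(-108, -213))*(-1*(-12672) + y(-23)) = (-32814 + (3 - 108))*(-1*(-12672) + (½)*(-23)*(214 - 1*(-23))) = (-32814 - 105)*(12672 + (½)*(-23)*(214 + 23)) = -32919*(12672 + (½)*(-23)*237) = -32919*(12672 - 5451/2) = -32919*19893/2 = -654857667/2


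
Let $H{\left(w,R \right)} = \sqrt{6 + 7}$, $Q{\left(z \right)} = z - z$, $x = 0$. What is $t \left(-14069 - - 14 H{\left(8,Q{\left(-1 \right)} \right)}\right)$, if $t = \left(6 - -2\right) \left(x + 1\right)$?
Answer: $-112552 + 112 \sqrt{13} \approx -1.1215 \cdot 10^{5}$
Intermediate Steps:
$Q{\left(z \right)} = 0$
$H{\left(w,R \right)} = \sqrt{13}$
$t = 8$ ($t = \left(6 - -2\right) \left(0 + 1\right) = \left(6 + 2\right) 1 = 8 \cdot 1 = 8$)
$t \left(-14069 - - 14 H{\left(8,Q{\left(-1 \right)} \right)}\right) = 8 \left(-14069 - - 14 \sqrt{13}\right) = 8 \left(-14069 + 14 \sqrt{13}\right) = -112552 + 112 \sqrt{13}$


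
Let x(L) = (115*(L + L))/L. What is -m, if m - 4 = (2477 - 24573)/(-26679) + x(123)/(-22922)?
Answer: -1473246247/305768019 ≈ -4.8182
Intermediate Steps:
x(L) = 230 (x(L) = (115*(2*L))/L = (230*L)/L = 230)
m = 1473246247/305768019 (m = 4 + ((2477 - 24573)/(-26679) + 230/(-22922)) = 4 + (-22096*(-1/26679) + 230*(-1/22922)) = 4 + (22096/26679 - 115/11461) = 4 + 250174171/305768019 = 1473246247/305768019 ≈ 4.8182)
-m = -1*1473246247/305768019 = -1473246247/305768019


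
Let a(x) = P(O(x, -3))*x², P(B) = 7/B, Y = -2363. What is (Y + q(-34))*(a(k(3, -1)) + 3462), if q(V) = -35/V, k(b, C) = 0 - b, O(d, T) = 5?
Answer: -1395173511/170 ≈ -8.2069e+6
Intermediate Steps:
k(b, C) = -b
a(x) = 7*x²/5 (a(x) = (7/5)*x² = (7*(⅕))*x² = 7*x²/5)
(Y + q(-34))*(a(k(3, -1)) + 3462) = (-2363 - 35/(-34))*(7*(-1*3)²/5 + 3462) = (-2363 - 35*(-1/34))*((7/5)*(-3)² + 3462) = (-2363 + 35/34)*((7/5)*9 + 3462) = -80307*(63/5 + 3462)/34 = -80307/34*17373/5 = -1395173511/170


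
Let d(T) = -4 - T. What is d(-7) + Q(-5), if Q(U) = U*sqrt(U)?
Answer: 3 - 5*I*sqrt(5) ≈ 3.0 - 11.18*I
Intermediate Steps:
Q(U) = U**(3/2)
d(-7) + Q(-5) = (-4 - 1*(-7)) + (-5)**(3/2) = (-4 + 7) - 5*I*sqrt(5) = 3 - 5*I*sqrt(5)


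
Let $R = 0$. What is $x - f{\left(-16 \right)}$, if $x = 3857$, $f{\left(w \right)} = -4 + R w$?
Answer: $3861$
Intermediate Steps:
$f{\left(w \right)} = -4$ ($f{\left(w \right)} = -4 + 0 w = -4 + 0 = -4$)
$x - f{\left(-16 \right)} = 3857 - -4 = 3857 + 4 = 3861$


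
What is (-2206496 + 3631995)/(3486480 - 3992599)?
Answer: -1425499/506119 ≈ -2.8165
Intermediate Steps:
(-2206496 + 3631995)/(3486480 - 3992599) = 1425499/(-506119) = 1425499*(-1/506119) = -1425499/506119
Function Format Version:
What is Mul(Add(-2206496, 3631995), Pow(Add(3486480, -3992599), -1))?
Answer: Rational(-1425499, 506119) ≈ -2.8165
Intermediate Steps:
Mul(Add(-2206496, 3631995), Pow(Add(3486480, -3992599), -1)) = Mul(1425499, Pow(-506119, -1)) = Mul(1425499, Rational(-1, 506119)) = Rational(-1425499, 506119)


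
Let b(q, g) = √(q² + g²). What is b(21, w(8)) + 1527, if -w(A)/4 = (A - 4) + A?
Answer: 1527 + 3*√305 ≈ 1579.4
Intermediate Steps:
w(A) = 16 - 8*A (w(A) = -4*((A - 4) + A) = -4*((-4 + A) + A) = -4*(-4 + 2*A) = 16 - 8*A)
b(q, g) = √(g² + q²)
b(21, w(8)) + 1527 = √((16 - 8*8)² + 21²) + 1527 = √((16 - 64)² + 441) + 1527 = √((-48)² + 441) + 1527 = √(2304 + 441) + 1527 = √2745 + 1527 = 3*√305 + 1527 = 1527 + 3*√305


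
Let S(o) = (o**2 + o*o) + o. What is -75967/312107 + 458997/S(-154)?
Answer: 1813826089/191633698 ≈ 9.4651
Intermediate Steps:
S(o) = o + 2*o**2 (S(o) = (o**2 + o**2) + o = 2*o**2 + o = o + 2*o**2)
-75967/312107 + 458997/S(-154) = -75967/312107 + 458997/((-154*(1 + 2*(-154)))) = -75967*1/312107 + 458997/((-154*(1 - 308))) = -75967/312107 + 458997/((-154*(-307))) = -75967/312107 + 458997/47278 = -75967/312107 + 458997*(1/47278) = -75967/312107 + 5961/614 = 1813826089/191633698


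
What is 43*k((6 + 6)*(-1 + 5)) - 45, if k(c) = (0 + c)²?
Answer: 99027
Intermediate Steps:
k(c) = c²
43*k((6 + 6)*(-1 + 5)) - 45 = 43*((6 + 6)*(-1 + 5))² - 45 = 43*(12*4)² - 45 = 43*48² - 45 = 43*2304 - 45 = 99072 - 45 = 99027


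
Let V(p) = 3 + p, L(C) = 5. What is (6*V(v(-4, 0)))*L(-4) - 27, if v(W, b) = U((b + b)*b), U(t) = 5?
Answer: 213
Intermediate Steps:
v(W, b) = 5
(6*V(v(-4, 0)))*L(-4) - 27 = (6*(3 + 5))*5 - 27 = (6*8)*5 - 27 = 48*5 - 27 = 240 - 27 = 213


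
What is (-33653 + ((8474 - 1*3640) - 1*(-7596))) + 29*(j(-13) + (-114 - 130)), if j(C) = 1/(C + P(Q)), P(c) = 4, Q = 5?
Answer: -254720/9 ≈ -28302.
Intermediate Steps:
j(C) = 1/(4 + C) (j(C) = 1/(C + 4) = 1/(4 + C))
(-33653 + ((8474 - 1*3640) - 1*(-7596))) + 29*(j(-13) + (-114 - 130)) = (-33653 + ((8474 - 1*3640) - 1*(-7596))) + 29*(1/(4 - 13) + (-114 - 130)) = (-33653 + ((8474 - 3640) + 7596)) + 29*(1/(-9) - 244) = (-33653 + (4834 + 7596)) + 29*(-⅑ - 244) = (-33653 + 12430) + 29*(-2197/9) = -21223 - 63713/9 = -254720/9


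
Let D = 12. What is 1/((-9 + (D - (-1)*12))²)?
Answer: 1/225 ≈ 0.0044444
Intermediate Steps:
1/((-9 + (D - (-1)*12))²) = 1/((-9 + (12 - (-1)*12))²) = 1/((-9 + (12 - 1*(-12)))²) = 1/((-9 + (12 + 12))²) = 1/((-9 + 24)²) = 1/(15²) = 1/225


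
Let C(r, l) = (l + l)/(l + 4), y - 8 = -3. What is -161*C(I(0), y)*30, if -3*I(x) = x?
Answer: -16100/3 ≈ -5366.7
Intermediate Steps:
y = 5 (y = 8 - 3 = 5)
I(x) = -x/3
C(r, l) = 2*l/(4 + l) (C(r, l) = (2*l)/(4 + l) = 2*l/(4 + l))
-161*C(I(0), y)*30 = -322*5/(4 + 5)*30 = -322*5/9*30 = -161*10/9*30 = -1610/9*30 = -16100/3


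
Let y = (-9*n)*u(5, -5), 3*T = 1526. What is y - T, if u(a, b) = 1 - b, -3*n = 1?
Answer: -1472/3 ≈ -490.67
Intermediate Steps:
n = -1/3 (n = -1/3*1 = -1/3 ≈ -0.33333)
T = 1526/3 (T = (1/3)*1526 = 1526/3 ≈ 508.67)
y = 18 (y = (-9*(-1/3))*(1 - 1*(-5)) = 3*(1 + 5) = 3*6 = 18)
y - T = 18 - 1*1526/3 = 18 - 1526/3 = -1472/3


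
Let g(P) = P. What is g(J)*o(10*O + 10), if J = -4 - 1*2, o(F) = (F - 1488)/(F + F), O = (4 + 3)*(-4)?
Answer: -293/15 ≈ -19.533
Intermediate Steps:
O = -28 (O = 7*(-4) = -28)
o(F) = (-1488 + F)/(2*F) (o(F) = (-1488 + F)/((2*F)) = (-1488 + F)*(1/(2*F)) = (-1488 + F)/(2*F))
J = -6 (J = -4 - 2 = -6)
g(J)*o(10*O + 10) = -3*(-1488 + (10*(-28) + 10))/(10*(-28) + 10) = -3*(-1488 + (-280 + 10))/(-280 + 10) = -3*(-1488 - 270)/(-270) = -3*(-1)*(-1758)/270 = -6*293/90 = -293/15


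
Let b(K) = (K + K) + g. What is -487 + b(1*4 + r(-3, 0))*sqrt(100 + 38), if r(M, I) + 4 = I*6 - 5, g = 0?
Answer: -487 - 10*sqrt(138) ≈ -604.47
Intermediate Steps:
r(M, I) = -9 + 6*I (r(M, I) = -4 + (I*6 - 5) = -4 + (6*I - 5) = -4 + (-5 + 6*I) = -9 + 6*I)
b(K) = 2*K (b(K) = (K + K) + 0 = 2*K + 0 = 2*K)
-487 + b(1*4 + r(-3, 0))*sqrt(100 + 38) = -487 + (2*(1*4 + (-9 + 6*0)))*sqrt(100 + 38) = -487 + (2*(4 + (-9 + 0)))*sqrt(138) = -487 + (2*(4 - 9))*sqrt(138) = -487 + (2*(-5))*sqrt(138) = -487 - 10*sqrt(138)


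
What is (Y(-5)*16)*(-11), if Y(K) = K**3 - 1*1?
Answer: 22176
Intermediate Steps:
Y(K) = -1 + K**3 (Y(K) = K**3 - 1 = -1 + K**3)
(Y(-5)*16)*(-11) = ((-1 + (-5)**3)*16)*(-11) = ((-1 - 125)*16)*(-11) = -126*16*(-11) = -2016*(-11) = 22176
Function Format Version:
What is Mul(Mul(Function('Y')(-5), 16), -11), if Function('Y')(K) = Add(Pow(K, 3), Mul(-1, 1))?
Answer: 22176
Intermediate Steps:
Function('Y')(K) = Add(-1, Pow(K, 3)) (Function('Y')(K) = Add(Pow(K, 3), -1) = Add(-1, Pow(K, 3)))
Mul(Mul(Function('Y')(-5), 16), -11) = Mul(Mul(Add(-1, Pow(-5, 3)), 16), -11) = Mul(Mul(Add(-1, -125), 16), -11) = Mul(Mul(-126, 16), -11) = Mul(-2016, -11) = 22176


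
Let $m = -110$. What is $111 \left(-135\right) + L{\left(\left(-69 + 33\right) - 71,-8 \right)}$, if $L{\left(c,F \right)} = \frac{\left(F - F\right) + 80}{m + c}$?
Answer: $- \frac{3251825}{217} \approx -14985.0$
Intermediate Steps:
$L{\left(c,F \right)} = \frac{80}{-110 + c}$ ($L{\left(c,F \right)} = \frac{\left(F - F\right) + 80}{-110 + c} = \frac{0 + 80}{-110 + c} = \frac{80}{-110 + c}$)
$111 \left(-135\right) + L{\left(\left(-69 + 33\right) - 71,-8 \right)} = 111 \left(-135\right) + \frac{80}{-110 + \left(\left(-69 + 33\right) - 71\right)} = -14985 + \frac{80}{-110 - 107} = -14985 + \frac{80}{-217} = -14985 + 80 \left(- \frac{1}{217}\right) = -14985 - \frac{80}{217} = - \frac{3251825}{217}$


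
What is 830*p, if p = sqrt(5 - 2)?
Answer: 830*sqrt(3) ≈ 1437.6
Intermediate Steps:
p = sqrt(3) ≈ 1.7320
830*p = 830*sqrt(3)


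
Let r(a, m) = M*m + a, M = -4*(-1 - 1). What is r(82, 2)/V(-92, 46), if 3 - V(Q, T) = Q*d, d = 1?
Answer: 98/95 ≈ 1.0316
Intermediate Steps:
V(Q, T) = 3 - Q
M = 8 (M = -4*(-2) = 8)
r(a, m) = a + 8*m (r(a, m) = 8*m + a = a + 8*m)
r(82, 2)/V(-92, 46) = (82 + 8*2)/(3 - 1*(-92)) = (82 + 16)/(3 + 92) = 98/95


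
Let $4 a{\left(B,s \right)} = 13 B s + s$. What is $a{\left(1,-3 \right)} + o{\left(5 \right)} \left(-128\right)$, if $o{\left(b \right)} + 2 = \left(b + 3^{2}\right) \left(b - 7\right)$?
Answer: $\frac{7659}{2} \approx 3829.5$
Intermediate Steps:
$a{\left(B,s \right)} = \frac{s}{4} + \frac{13 B s}{4}$ ($a{\left(B,s \right)} = \frac{13 B s + s}{4} = \frac{s + 13 B s}{4} = \frac{s}{4} + \frac{13 B s}{4}$)
$o{\left(b \right)} = -2 + \left(-7 + b\right) \left(9 + b\right)$ ($o{\left(b \right)} = -2 + \left(b + 3^{2}\right) \left(b - 7\right) = -2 + \left(b + 9\right) \left(-7 + b\right) = -2 + \left(9 + b\right) \left(-7 + b\right) = -2 + \left(-7 + b\right) \left(9 + b\right)$)
$a{\left(1,-3 \right)} + o{\left(5 \right)} \left(-128\right) = \frac{1}{4} \left(-3\right) \left(1 + 13 \cdot 1\right) + \left(-65 + 5^{2} + 2 \cdot 5\right) \left(-128\right) = \frac{1}{4} \left(-3\right) \left(1 + 13\right) + \left(-65 + 25 + 10\right) \left(-128\right) = \frac{1}{4} \left(-3\right) 14 - -3840 = - \frac{21}{2} + 3840 = \frac{7659}{2}$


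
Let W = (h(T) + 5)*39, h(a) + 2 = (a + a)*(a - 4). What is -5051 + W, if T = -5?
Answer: -1424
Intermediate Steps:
h(a) = -2 + 2*a*(-4 + a) (h(a) = -2 + (a + a)*(a - 4) = -2 + (2*a)*(-4 + a) = -2 + 2*a*(-4 + a))
W = 3627 (W = ((-2 - 8*(-5) + 2*(-5)²) + 5)*39 = ((-2 + 40 + 2*25) + 5)*39 = ((-2 + 40 + 50) + 5)*39 = (88 + 5)*39 = 93*39 = 3627)
-5051 + W = -5051 + 3627 = -1424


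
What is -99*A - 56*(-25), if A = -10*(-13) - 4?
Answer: -11074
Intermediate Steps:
A = 126 (A = 130 - 4 = 126)
-99*A - 56*(-25) = -99*126 - 56*(-25) = -12474 + 1400 = -11074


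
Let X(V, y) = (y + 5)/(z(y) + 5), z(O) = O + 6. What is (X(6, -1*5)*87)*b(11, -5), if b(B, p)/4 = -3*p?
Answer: 0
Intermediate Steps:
z(O) = 6 + O
b(B, p) = -12*p (b(B, p) = 4*(-3*p) = -12*p)
X(V, y) = (5 + y)/(11 + y) (X(V, y) = (y + 5)/((6 + y) + 5) = (5 + y)/(11 + y))
(X(6, -1*5)*87)*b(11, -5) = (((5 - 1*5)/(11 - 1*5))*87)*(-12*(-5)) = (((5 - 5)/(11 - 5))*87)*60 = ((0/6)*87)*60 = (((⅙)*0)*87)*60 = (0*87)*60 = 0*60 = 0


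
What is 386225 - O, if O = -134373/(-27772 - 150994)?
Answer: 69043763977/178766 ≈ 3.8622e+5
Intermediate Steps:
O = 134373/178766 (O = -134373/(-178766) = -134373*(-1/178766) = 134373/178766 ≈ 0.75167)
386225 - O = 386225 - 1*134373/178766 = 386225 - 134373/178766 = 69043763977/178766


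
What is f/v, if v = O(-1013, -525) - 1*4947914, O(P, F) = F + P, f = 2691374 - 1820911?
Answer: -870463/4949452 ≈ -0.17587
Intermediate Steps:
f = 870463
v = -4949452 (v = (-525 - 1013) - 1*4947914 = -1538 - 4947914 = -4949452)
f/v = 870463/(-4949452) = 870463*(-1/4949452) = -870463/4949452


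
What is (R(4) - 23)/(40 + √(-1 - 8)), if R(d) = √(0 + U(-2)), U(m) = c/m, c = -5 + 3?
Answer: -880/1609 + 66*I/1609 ≈ -0.54692 + 0.041019*I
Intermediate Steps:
c = -2
U(m) = -2/m
R(d) = 1 (R(d) = √(0 - 2/(-2)) = √(0 - 2*(-½)) = √(0 + 1) = √1 = 1)
(R(4) - 23)/(40 + √(-1 - 8)) = (1 - 23)/(40 + √(-1 - 8)) = -22/(40 + √(-9)) = -22/(40 + 3*I) = ((40 - 3*I)/1609)*(-22) = -22*(40 - 3*I)/1609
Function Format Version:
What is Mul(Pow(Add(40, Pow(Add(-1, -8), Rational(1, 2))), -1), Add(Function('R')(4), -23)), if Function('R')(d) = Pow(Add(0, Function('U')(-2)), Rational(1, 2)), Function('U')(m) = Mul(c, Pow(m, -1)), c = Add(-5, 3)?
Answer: Add(Rational(-880, 1609), Mul(Rational(66, 1609), I)) ≈ Add(-0.54692, Mul(0.041019, I))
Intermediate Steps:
c = -2
Function('U')(m) = Mul(-2, Pow(m, -1))
Function('R')(d) = 1 (Function('R')(d) = Pow(Add(0, Mul(-2, Pow(-2, -1))), Rational(1, 2)) = Pow(Add(0, Mul(-2, Rational(-1, 2))), Rational(1, 2)) = Pow(Add(0, 1), Rational(1, 2)) = Pow(1, Rational(1, 2)) = 1)
Mul(Pow(Add(40, Pow(Add(-1, -8), Rational(1, 2))), -1), Add(Function('R')(4), -23)) = Mul(Pow(Add(40, Pow(Add(-1, -8), Rational(1, 2))), -1), Add(1, -23)) = Mul(Pow(Add(40, Pow(-9, Rational(1, 2))), -1), -22) = Mul(Pow(Add(40, Mul(3, I)), -1), -22) = Mul(Mul(Rational(1, 1609), Add(40, Mul(-3, I))), -22) = Mul(Rational(-22, 1609), Add(40, Mul(-3, I)))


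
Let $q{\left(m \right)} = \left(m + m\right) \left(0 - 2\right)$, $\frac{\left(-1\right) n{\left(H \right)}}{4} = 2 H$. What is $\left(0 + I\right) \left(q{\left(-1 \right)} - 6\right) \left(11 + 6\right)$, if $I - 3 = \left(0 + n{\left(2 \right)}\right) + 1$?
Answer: $408$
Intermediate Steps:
$n{\left(H \right)} = - 8 H$ ($n{\left(H \right)} = - 4 \cdot 2 H = - 8 H$)
$I = -12$ ($I = 3 + \left(\left(0 - 16\right) + 1\right) = 3 + \left(-16 + 1\right) = 3 - 15 = -12$)
$q{\left(m \right)} = - 4 m$ ($q{\left(m \right)} = 2 m \left(-2\right) = - 4 m$)
$\left(0 + I\right) \left(q{\left(-1 \right)} - 6\right) \left(11 + 6\right) = \left(0 - 12\right) \left(\left(-4\right) \left(-1\right) - 6\right) \left(11 + 6\right) = - 12 \left(4 - 6\right) 17 = \left(-12\right) \left(-2\right) 17 = 24 \cdot 17 = 408$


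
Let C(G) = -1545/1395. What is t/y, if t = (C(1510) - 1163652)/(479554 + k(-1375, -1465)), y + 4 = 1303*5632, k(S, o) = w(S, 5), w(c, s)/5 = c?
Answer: -6365867/18976108740372 ≈ -3.3547e-7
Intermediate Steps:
w(c, s) = 5*c
k(S, o) = 5*S
C(G) = -103/93 (C(G) = -1545*1/1395 = -103/93)
y = 7338492 (y = -4 + 1303*5632 = -4 + 7338496 = 7338492)
t = -108219739/43959147 (t = (-103/93 - 1163652)/(479554 + 5*(-1375)) = -108219739/(93*(479554 - 6875)) = -108219739/93/472679 = -108219739/93*1/472679 = -108219739/43959147 ≈ -2.4618)
t/y = -108219739/43959147/7338492 = -108219739/43959147*1/7338492 = -6365867/18976108740372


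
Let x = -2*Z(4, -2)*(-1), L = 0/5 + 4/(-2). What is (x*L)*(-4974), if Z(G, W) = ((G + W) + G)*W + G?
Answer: -159168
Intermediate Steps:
L = -2 (L = 0*(⅕) + 4*(-½) = 0 - 2 = -2)
Z(G, W) = G + W*(W + 2*G) (Z(G, W) = (W + 2*G)*W + G = W*(W + 2*G) + G = G + W*(W + 2*G))
x = -16 (x = -2*(4 + (-2)² + 2*4*(-2))*(-1) = -2*(4 + 4 - 16)*(-1) = -2*(-8)*(-1) = 16*(-1) = -16)
(x*L)*(-4974) = -16*(-2)*(-4974) = 32*(-4974) = -159168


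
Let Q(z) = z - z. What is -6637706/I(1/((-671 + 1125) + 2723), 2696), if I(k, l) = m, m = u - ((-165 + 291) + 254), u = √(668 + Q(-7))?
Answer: 630582070/35933 + 3318853*√167/35933 ≈ 18742.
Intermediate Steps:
Q(z) = 0
u = 2*√167 (u = √(668 + 0) = √668 = 2*√167 ≈ 25.846)
m = -380 + 2*√167 (m = 2*√167 - ((-165 + 291) + 254) = 2*√167 - (126 + 254) = 2*√167 - 1*380 = 2*√167 - 380 = -380 + 2*√167 ≈ -354.15)
I(k, l) = -380 + 2*√167
-6637706/I(1/((-671 + 1125) + 2723), 2696) = -6637706/(-380 + 2*√167)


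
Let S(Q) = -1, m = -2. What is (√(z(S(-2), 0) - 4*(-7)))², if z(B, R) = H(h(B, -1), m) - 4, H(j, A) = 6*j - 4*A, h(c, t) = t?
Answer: 26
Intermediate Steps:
H(j, A) = -4*A + 6*j
z(B, R) = -2 (z(B, R) = (-4*(-2) + 6*(-1)) - 4 = (8 - 6) - 4 = 2 - 4 = -2)
(√(z(S(-2), 0) - 4*(-7)))² = (√(-2 - 4*(-7)))² = (√(-2 + 28))² = (√26)² = 26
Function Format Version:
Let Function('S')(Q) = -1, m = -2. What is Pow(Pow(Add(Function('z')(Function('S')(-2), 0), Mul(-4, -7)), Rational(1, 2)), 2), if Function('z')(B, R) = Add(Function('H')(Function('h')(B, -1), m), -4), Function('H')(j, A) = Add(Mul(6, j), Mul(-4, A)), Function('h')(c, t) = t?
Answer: 26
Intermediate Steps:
Function('H')(j, A) = Add(Mul(-4, A), Mul(6, j))
Function('z')(B, R) = -2 (Function('z')(B, R) = Add(Add(Mul(-4, -2), Mul(6, -1)), -4) = Add(Add(8, -6), -4) = Add(2, -4) = -2)
Pow(Pow(Add(Function('z')(Function('S')(-2), 0), Mul(-4, -7)), Rational(1, 2)), 2) = Pow(Pow(Add(-2, Mul(-4, -7)), Rational(1, 2)), 2) = Pow(Pow(Add(-2, 28), Rational(1, 2)), 2) = Pow(Pow(26, Rational(1, 2)), 2) = 26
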